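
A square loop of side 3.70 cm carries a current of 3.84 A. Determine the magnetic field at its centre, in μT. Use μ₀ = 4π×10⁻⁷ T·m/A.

B ≈ 117 μT

Each side is a finite straight segment at perpendicular distance d = a/(2 tan(π/4)) = 0.0185 m from the centre, with end-angles ±π/4.
One side contributes B₁ = (μ₀I/4πd)·2 sin(π/4) = 2.94×10⁻⁵ T.
All 4 sides add in the same direction: B = 4 × 2.94×10⁻⁵ = 1.17×10⁻⁴ T.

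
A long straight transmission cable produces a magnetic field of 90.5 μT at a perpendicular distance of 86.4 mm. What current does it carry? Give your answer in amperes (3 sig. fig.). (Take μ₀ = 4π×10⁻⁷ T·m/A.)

I ≈ 39.1 A

For a long straight wire B = μ₀I/(2πd), so I = 2πdB/μ₀.
I = 2π × 0.0864 × 9.05×10⁻⁵ / (4π×10⁻⁷) = 39.1 A.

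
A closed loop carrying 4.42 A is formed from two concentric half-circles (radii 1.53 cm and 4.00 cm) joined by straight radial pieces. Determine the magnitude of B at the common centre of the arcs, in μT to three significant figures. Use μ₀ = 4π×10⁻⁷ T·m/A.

B ≈ 56.0 μT

The radial connectors point toward the centre, so dl × r̂ = 0 and they contribute nothing.
Each semicircle gives μ₀I/(4R): inner arc 9.08×10⁻⁵ T, outer arc 3.47×10⁻⁵ T.
The two arcs carry current in opposite angular senses, so their fields oppose: B = |9.08×10⁻⁵ − 3.47×10⁻⁵| = 5.60×10⁻⁵ T.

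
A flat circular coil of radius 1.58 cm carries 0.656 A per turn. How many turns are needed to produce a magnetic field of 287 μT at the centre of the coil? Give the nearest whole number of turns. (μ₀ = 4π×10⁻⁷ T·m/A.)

For an N-turn coil, B = Nμ₀I/(2R). A single turn gives B₁ = 2.61×10⁻⁵ T with R = 0.0158 m.
N = B/B₁ = 2.87×10⁻⁴ / 2.61×10⁻⁵ = 11.00.

N = 11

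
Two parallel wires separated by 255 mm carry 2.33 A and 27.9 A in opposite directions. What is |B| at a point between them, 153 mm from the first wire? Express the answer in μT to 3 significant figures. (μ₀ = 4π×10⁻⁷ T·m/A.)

B ≈ 57.8 μT

Each long wire gives B = μ₀I/(2πd). Distances are d₁ = 0.153 m and d₂ = 0.102 m.
B₁ = 3.05×10⁻⁶ T, B₂ = 5.47×10⁻⁵ T.
Between antiparallel currents both contributions point the same way, so they add. B = B₁ + B₂ = 3.05×10⁻⁶ + 5.47×10⁻⁵ = 5.78×10⁻⁵ T.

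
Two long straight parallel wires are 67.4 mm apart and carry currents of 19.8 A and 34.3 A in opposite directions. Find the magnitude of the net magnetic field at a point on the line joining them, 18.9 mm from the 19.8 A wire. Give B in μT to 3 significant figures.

Each long wire gives B = μ₀I/(2πd). Distances are d₁ = 0.0189 m and d₂ = 0.0485 m.
B₁ = 2.10×10⁻⁴ T, B₂ = 1.41×10⁻⁴ T.
Between antiparallel currents both contributions point the same way, so they add. B = B₁ + B₂ = 2.10×10⁻⁴ + 1.41×10⁻⁴ = 3.51×10⁻⁴ T.

B ≈ 351 μT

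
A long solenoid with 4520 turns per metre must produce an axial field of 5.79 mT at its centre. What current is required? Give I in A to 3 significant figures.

Inside a long solenoid B = μ₀nI with n = 4520 m⁻¹, so I = B/(μ₀n).
I = 5.79×10⁻³ / (4π×10⁻⁷ × 4520) = 1.02 A.

I ≈ 1.02 A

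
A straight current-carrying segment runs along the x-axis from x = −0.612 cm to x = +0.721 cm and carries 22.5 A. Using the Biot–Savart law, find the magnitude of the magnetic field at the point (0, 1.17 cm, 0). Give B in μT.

For a finite straight segment, B = (μ₀I/4πd)(sinθ₁ + sinθ₂), where θ₁, θ₂ are the angles from the perpendicular to each end.
The perpendicular distance is d = 0.0117 m; the end-offsets along the wire are a = 0.00612 m and b = 0.00721 m.
sinθ₁ = 0.00612/√(0.00612²+0.0117²) = 0.4635; sinθ₂ = 0.00721/√(0.00721²+0.0117²) = 0.5246.
B = (4π×10⁻⁷ × 22.5) / (4π × 0.0117) × (0.4635 + 0.5246) = 1.90×10⁻⁴ T.

B ≈ 190 μT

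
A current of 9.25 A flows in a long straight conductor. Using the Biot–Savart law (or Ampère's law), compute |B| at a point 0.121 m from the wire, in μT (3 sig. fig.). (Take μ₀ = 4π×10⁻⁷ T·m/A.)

B ≈ 15.3 μT

For an infinitely long straight wire, B = μ₀I/(2πd).
B = (4π×10⁻⁷ × 9.25) / (2π × 0.121) = 1.53×10⁻⁵ T.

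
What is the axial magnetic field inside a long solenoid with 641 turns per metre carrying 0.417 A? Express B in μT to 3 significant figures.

B ≈ 336 μT

Inside a long solenoid, B = μ₀nI with n = 641 turns/m.
B = 4π×10⁻⁷ × 641 × 0.417 = 3.36×10⁻⁴ T.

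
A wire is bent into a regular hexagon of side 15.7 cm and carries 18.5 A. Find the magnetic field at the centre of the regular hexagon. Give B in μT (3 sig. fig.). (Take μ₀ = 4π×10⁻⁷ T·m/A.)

Each side is a finite straight segment at perpendicular distance d = a/(2 tan(π/6)) = 0.136 m from the centre, with end-angles ±π/6.
One side contributes B₁ = (μ₀I/4πd)·2 sin(π/6) = 1.36×10⁻⁵ T.
All 6 sides add in the same direction: B = 6 × 1.36×10⁻⁵ = 8.16×10⁻⁵ T.

B ≈ 81.6 μT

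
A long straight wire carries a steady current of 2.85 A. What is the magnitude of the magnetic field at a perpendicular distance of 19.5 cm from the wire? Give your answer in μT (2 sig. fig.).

B ≈ 2.9 μT

For an infinitely long straight wire, B = μ₀I/(2πd).
B = (4π×10⁻⁷ × 2.85) / (2π × 0.195) = 2.92×10⁻⁶ T.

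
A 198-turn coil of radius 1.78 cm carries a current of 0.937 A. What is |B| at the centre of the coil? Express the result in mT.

B ≈ 6.55 mT

For an N-turn flat coil, B = Nμ₀I/(2R) with R = 0.0178 m.
B = 198 × 3.31×10⁻⁵ T = 6.55×10⁻³ T.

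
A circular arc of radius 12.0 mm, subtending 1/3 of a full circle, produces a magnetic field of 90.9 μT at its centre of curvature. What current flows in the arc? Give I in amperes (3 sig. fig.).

For a circular arc, B = μ₀Iφ/(4πR) with φ in radians; here φ = 2.094 rad.
So I = 4πRB/(μ₀φ) = 4π × 0.012 × 9.09×10⁻⁵ / (4π×10⁻⁷ × 2.094) = 5.21 A.

I ≈ 5.21 A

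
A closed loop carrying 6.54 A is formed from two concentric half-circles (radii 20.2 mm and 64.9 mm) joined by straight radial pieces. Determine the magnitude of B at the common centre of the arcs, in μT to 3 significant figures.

The radial connectors point toward the centre, so dl × r̂ = 0 and they contribute nothing.
Each semicircle gives μ₀I/(4R): inner arc 1.02×10⁻⁴ T, outer arc 3.17×10⁻⁵ T.
The two arcs carry current in opposite angular senses, so their fields oppose: B = |1.02×10⁻⁴ − 3.17×10⁻⁵| = 7.01×10⁻⁵ T.

B ≈ 70.1 μT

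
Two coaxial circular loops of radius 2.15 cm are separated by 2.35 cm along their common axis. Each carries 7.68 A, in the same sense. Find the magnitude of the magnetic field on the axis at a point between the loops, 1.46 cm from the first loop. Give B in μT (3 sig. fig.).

Each loop contributes B = μ₀IR²/[2(R²+z²)^(3/2)] on the axis, with z measured from that loop.
Loop 1 (z = 0.0146 m): B₁ = 1.27×10⁻⁴ T. Loop 2 (z = 0.0089 m): B₂ = 1.77×10⁻⁴ T.
The fields add: B = B₁ + B₂ = 3.04×10⁻⁴ T.

B ≈ 304 μT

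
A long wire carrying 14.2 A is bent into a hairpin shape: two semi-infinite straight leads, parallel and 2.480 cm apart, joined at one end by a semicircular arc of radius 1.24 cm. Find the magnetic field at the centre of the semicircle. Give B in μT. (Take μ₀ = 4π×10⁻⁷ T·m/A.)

The semicircular arc contributes B_arc = μ₀I·π/(4πR) = μ₀I/(4R) = 3.60×10⁻⁴ T.
Each semi-infinite lead is at perpendicular distance R = 0.0124 m from the centre, with the perpendicular foot at its near end, so it contributes μ₀I/(4πR); both point the same way, together 2.29×10⁻⁴ T.
Arc and leads all point the same direction: B = 3.60×10⁻⁴ + 2.29×10⁻⁴ = 5.89×10⁻⁴ T.

B ≈ 589 μT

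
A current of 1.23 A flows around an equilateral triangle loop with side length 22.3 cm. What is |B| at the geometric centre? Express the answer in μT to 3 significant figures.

Each side is a finite straight segment at perpendicular distance d = a/(2 tan(π/3)) = 0.06437 m from the centre, with end-angles ±π/3.
One side contributes B₁ = (μ₀I/4πd)·2 sin(π/3) = 3.31×10⁻⁶ T.
All 3 sides add in the same direction: B = 3 × 3.31×10⁻⁶ = 9.93×10⁻⁶ T.

B ≈ 9.93 μT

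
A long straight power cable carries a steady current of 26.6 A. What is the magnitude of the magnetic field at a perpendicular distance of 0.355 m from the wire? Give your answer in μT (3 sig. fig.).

For an infinitely long straight wire, B = μ₀I/(2πd).
B = (4π×10⁻⁷ × 26.6) / (2π × 0.355) = 1.50×10⁻⁵ T.

B ≈ 15.0 μT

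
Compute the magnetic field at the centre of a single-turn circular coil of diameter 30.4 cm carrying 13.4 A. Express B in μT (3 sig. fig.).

At the centre of a circular loop the Biot–Savart law gives B = μ₀I/(2R) (so R = 0.152 m).
B = (4π×10⁻⁷ × 13.4) / (2 × 0.152) = 5.54×10⁻⁵ T.

B ≈ 55.4 μT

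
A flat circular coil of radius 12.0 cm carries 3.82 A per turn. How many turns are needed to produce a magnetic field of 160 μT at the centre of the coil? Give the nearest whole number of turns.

For an N-turn coil, B = Nμ₀I/(2R). A single turn gives B₁ = 2.00×10⁻⁵ T with R = 0.12 m.
N = B/B₁ = 1.60×10⁻⁴ / 2.00×10⁻⁵ = 8.00.

N = 8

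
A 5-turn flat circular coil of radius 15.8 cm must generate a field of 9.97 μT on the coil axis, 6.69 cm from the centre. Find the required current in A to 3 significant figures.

I ≈ 0.642 A

For an N-turn coil, B = Nμ₀IR²/[2(R²+z²)^(3/2)] with R = 0.158 m, z = 0.0669 m, so I = 2B(R²+z²)^(3/2)/(Nμ₀R²) = 2 × 9.97×10⁻⁶ × 5.05×10⁻³ / (5 × 4π×10⁻⁷ × 0.02496) = 0.642 A.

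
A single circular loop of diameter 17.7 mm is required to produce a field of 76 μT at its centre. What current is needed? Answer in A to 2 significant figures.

I ≈ 1.1 A

At the centre of a circular loop B = μ₀I/(2R), so I = 2RB/μ₀.
With R = 0.00885 m, I = 2 × 0.00885 × 7.60×10⁻⁵ / (4π×10⁻⁷) = 1.07 A.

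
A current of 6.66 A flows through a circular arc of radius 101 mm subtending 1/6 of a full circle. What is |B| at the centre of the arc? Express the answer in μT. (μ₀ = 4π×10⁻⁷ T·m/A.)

B ≈ 6.91 μT

The Biot–Savart field of a circular arc at its centre is B = μ₀Iφ/(4πR), with φ = 1.047 rad.
B = (4π×10⁻⁷ × 6.66 × 1.047) / (4π × 0.101) = 6.91×10⁻⁶ T.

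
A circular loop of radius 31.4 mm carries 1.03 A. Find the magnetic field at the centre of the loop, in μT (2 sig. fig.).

At the centre of a circular loop the Biot–Savart law gives B = μ₀I/(2R).
B = (4π×10⁻⁷ × 1.03) / (2 × 0.0314) = 2.06×10⁻⁵ T.

B ≈ 21 μT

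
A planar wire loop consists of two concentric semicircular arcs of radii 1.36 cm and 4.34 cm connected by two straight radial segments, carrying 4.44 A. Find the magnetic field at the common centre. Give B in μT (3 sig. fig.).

B ≈ 70.4 μT

The radial connectors point toward the centre, so dl × r̂ = 0 and they contribute nothing.
Each semicircle gives μ₀I/(4R): inner arc 1.03×10⁻⁴ T, outer arc 3.21×10⁻⁵ T.
The two arcs carry current in opposite angular senses, so their fields oppose: B = |1.03×10⁻⁴ − 3.21×10⁻⁵| = 7.04×10⁻⁵ T.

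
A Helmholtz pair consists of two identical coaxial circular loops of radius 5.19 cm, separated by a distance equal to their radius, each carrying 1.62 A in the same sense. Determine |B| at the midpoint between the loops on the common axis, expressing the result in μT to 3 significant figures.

Each loop contributes B = μ₀IR²/[2(R²+z²)^(3/2)] on the axis, with z measured from that loop.
Loop 1 (z = 0.02595 m): B₁ = 1.40×10⁻⁵ T. Loop 2 (z = 0.02595 m): B₂ = 1.40×10⁻⁵ T.
The fields add: B = B₁ + B₂ = 2.81×10⁻⁵ T.

B ≈ 28.1 μT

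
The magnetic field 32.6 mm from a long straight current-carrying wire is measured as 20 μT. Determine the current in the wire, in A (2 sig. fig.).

For a long straight wire B = μ₀I/(2πd), so I = 2πdB/μ₀.
I = 2π × 0.0326 × 2.00×10⁻⁵ / (4π×10⁻⁷) = 3.26 A.

I ≈ 3.3 A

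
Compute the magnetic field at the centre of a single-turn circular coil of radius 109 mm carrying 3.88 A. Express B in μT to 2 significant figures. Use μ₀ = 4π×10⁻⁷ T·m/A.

B ≈ 22 μT

At the centre of a circular loop the Biot–Savart law gives B = μ₀I/(2R).
B = (4π×10⁻⁷ × 3.88) / (2 × 0.109) = 2.24×10⁻⁵ T.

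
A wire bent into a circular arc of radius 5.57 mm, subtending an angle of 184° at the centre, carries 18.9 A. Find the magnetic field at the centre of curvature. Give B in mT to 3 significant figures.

B ≈ 1.09 mT

The Biot–Savart field of a circular arc at its centre is B = μ₀Iφ/(4πR), with φ = 3.211 rad.
B = (4π×10⁻⁷ × 18.9 × 3.211) / (4π × 0.00557) = 1.09×10⁻³ T.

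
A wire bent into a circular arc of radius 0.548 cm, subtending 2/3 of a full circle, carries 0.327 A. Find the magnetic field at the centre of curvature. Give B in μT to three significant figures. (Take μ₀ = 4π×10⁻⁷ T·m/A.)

B ≈ 25.0 μT

The Biot–Savart field of a circular arc at its centre is B = μ₀Iφ/(4πR), with φ = 4.189 rad.
B = (4π×10⁻⁷ × 0.327 × 4.189) / (4π × 0.00548) = 2.50×10⁻⁵ T.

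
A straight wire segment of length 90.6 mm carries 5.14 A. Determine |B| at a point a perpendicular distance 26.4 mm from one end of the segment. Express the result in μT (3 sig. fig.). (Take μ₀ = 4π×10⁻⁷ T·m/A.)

B ≈ 18.7 μT

For a finite straight segment, B = (μ₀I/4πd)(sinθ₁ + sinθ₂), where θ₁, θ₂ are the angles from the perpendicular to each end.
The perpendicular foot is at one end, so the two end-offsets along the wire are 0 and L = 0.0906 m.
sinθ₁ = 0/√(0²+0.0264²) = 0.0000; sinθ₂ = 0.0906/√(0.0906²+0.0264²) = 0.9601.
B = (4π×10⁻⁷ × 5.14) / (4π × 0.0264) × (0.0000 + 0.9601) = 1.87×10⁻⁵ T.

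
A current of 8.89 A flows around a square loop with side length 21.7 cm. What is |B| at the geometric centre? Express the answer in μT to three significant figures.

Each side is a finite straight segment at perpendicular distance d = a/(2 tan(π/4)) = 0.1085 m from the centre, with end-angles ±π/4.
One side contributes B₁ = (μ₀I/4πd)·2 sin(π/4) = 1.16×10⁻⁵ T.
All 4 sides add in the same direction: B = 4 × 1.16×10⁻⁵ = 4.63×10⁻⁵ T.

B ≈ 46.3 μT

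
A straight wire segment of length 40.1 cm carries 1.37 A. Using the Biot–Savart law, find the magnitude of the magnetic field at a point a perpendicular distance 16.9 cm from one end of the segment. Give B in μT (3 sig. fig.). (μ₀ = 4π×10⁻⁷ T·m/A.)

For a finite straight segment, B = (μ₀I/4πd)(sinθ₁ + sinθ₂), where θ₁, θ₂ are the angles from the perpendicular to each end.
The perpendicular foot is at one end, so the two end-offsets along the wire are 0 and L = 0.401 m.
sinθ₁ = 0/√(0²+0.169²) = 0.0000; sinθ₂ = 0.401/√(0.401²+0.169²) = 0.9215.
B = (4π×10⁻⁷ × 1.37) / (4π × 0.169) × (0.0000 + 0.9215) = 7.47×10⁻⁷ T.

B ≈ 0.747 μT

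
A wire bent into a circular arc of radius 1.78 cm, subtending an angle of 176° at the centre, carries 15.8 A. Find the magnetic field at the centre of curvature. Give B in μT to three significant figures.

B ≈ 273 μT

The Biot–Savart field of a circular arc at its centre is B = μ₀Iφ/(4πR), with φ = 3.072 rad.
B = (4π×10⁻⁷ × 15.8 × 3.072) / (4π × 0.0178) = 2.73×10⁻⁴ T.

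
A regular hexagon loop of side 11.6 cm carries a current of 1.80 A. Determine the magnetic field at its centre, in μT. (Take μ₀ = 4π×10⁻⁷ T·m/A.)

B ≈ 10.8 μT

Each side is a finite straight segment at perpendicular distance d = a/(2 tan(π/6)) = 0.1005 m from the centre, with end-angles ±π/6.
One side contributes B₁ = (μ₀I/4πd)·2 sin(π/6) = 1.79×10⁻⁶ T.
All 6 sides add in the same direction: B = 6 × 1.79×10⁻⁶ = 1.08×10⁻⁵ T.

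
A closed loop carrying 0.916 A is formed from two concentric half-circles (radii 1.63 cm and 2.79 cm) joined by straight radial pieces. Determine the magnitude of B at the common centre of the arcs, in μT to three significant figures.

B ≈ 7.34 μT

The radial connectors point toward the centre, so dl × r̂ = 0 and they contribute nothing.
Each semicircle gives μ₀I/(4R): inner arc 1.77×10⁻⁵ T, outer arc 1.03×10⁻⁵ T.
The two arcs carry current in opposite angular senses, so their fields oppose: B = |1.77×10⁻⁵ − 1.03×10⁻⁵| = 7.34×10⁻⁶ T.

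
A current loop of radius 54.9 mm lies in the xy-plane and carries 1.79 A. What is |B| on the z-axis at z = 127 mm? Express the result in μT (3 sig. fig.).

On the axis of a circular loop, B = μ₀IR² / [2(R²+z²)^(3/2)].
R² + z² = (0.0549)² + (0.127)² = 0.01914 m², and (R²+z²)^(3/2) = 2.65×10⁻³ m³.
B = (4π×10⁻⁷ × 1.79 × 0.003014) / (2 × 2.65×10⁻³) = 1.28×10⁻⁶ T.

B ≈ 1.28 μT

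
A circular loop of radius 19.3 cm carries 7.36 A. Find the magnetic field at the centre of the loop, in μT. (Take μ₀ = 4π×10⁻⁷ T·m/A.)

At the centre of a circular loop the Biot–Savart law gives B = μ₀I/(2R).
B = (4π×10⁻⁷ × 7.36) / (2 × 0.193) = 2.40×10⁻⁵ T.

B ≈ 24.0 μT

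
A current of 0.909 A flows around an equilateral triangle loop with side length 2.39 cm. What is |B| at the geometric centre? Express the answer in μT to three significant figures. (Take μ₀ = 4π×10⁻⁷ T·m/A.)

B ≈ 68.5 μT

Each side is a finite straight segment at perpendicular distance d = a/(2 tan(π/3)) = 0.006899 m from the centre, with end-angles ±π/3.
One side contributes B₁ = (μ₀I/4πd)·2 sin(π/3) = 2.28×10⁻⁵ T.
All 3 sides add in the same direction: B = 3 × 2.28×10⁻⁵ = 6.85×10⁻⁵ T.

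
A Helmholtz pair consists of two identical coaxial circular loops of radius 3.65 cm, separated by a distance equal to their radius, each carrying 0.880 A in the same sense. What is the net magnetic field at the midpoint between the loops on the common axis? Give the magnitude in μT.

Each loop contributes B = μ₀IR²/[2(R²+z²)^(3/2)] on the axis, with z measured from that loop.
Loop 1 (z = 0.01825 m): B₁ = 1.08×10⁻⁵ T. Loop 2 (z = 0.01825 m): B₂ = 1.08×10⁻⁵ T.
The fields add: B = B₁ + B₂ = 2.17×10⁻⁵ T.

B ≈ 21.7 μT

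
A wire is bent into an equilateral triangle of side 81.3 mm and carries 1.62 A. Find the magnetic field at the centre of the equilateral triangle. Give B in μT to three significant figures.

Each side is a finite straight segment at perpendicular distance d = a/(2 tan(π/3)) = 0.02347 m from the centre, with end-angles ±π/3.
One side contributes B₁ = (μ₀I/4πd)·2 sin(π/3) = 1.20×10⁻⁵ T.
All 3 sides add in the same direction: B = 3 × 1.20×10⁻⁵ = 3.59×10⁻⁵ T.

B ≈ 35.9 μT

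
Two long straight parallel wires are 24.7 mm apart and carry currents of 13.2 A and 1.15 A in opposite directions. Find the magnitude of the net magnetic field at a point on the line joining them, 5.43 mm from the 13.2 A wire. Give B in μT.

B ≈ 498 μT

Each long wire gives B = μ₀I/(2πd). Distances are d₁ = 0.00543 m and d₂ = 0.01927 m.
B₁ = 4.86×10⁻⁴ T, B₂ = 1.19×10⁻⁵ T.
Between antiparallel currents both contributions point the same way, so they add. B = B₁ + B₂ = 4.86×10⁻⁴ + 1.19×10⁻⁵ = 4.98×10⁻⁴ T.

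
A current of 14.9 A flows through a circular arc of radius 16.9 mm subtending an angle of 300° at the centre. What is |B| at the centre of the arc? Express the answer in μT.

The Biot–Savart field of a circular arc at its centre is B = μ₀Iφ/(4πR), with φ = 5.236 rad.
B = (4π×10⁻⁷ × 14.9 × 5.236) / (4π × 0.0169) = 4.62×10⁻⁴ T.

B ≈ 462 μT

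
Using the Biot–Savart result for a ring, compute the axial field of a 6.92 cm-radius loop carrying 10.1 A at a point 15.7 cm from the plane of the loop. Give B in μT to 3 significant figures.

B ≈ 6.02 μT

On the axis of a circular loop, B = μ₀IR² / [2(R²+z²)^(3/2)].
R² + z² = (0.0692)² + (0.157)² = 0.02944 m², and (R²+z²)^(3/2) = 5.05×10⁻³ m³.
B = (4π×10⁻⁷ × 10.1 × 0.004789) / (2 × 5.05×10⁻³) = 6.02×10⁻⁶ T.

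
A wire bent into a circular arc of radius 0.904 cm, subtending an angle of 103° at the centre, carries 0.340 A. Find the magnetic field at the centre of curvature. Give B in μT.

B ≈ 6.76 μT

The Biot–Savart field of a circular arc at its centre is B = μ₀Iφ/(4πR), with φ = 1.798 rad.
B = (4π×10⁻⁷ × 0.340 × 1.798) / (4π × 0.00904) = 6.76×10⁻⁶ T.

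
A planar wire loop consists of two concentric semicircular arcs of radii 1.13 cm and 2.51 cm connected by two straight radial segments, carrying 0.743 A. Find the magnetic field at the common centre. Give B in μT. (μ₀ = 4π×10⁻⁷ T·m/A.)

The radial connectors point toward the centre, so dl × r̂ = 0 and they contribute nothing.
Each semicircle gives μ₀I/(4R): inner arc 2.07×10⁻⁵ T, outer arc 9.30×10⁻⁶ T.
The two arcs carry current in opposite angular senses, so their fields oppose: B = |2.07×10⁻⁵ − 9.30×10⁻⁶| = 1.14×10⁻⁵ T.

B ≈ 11.4 μT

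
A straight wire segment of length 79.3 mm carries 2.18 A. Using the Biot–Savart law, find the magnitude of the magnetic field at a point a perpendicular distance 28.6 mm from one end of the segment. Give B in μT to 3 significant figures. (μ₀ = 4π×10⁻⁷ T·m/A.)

For a finite straight segment, B = (μ₀I/4πd)(sinθ₁ + sinθ₂), where θ₁, θ₂ are the angles from the perpendicular to each end.
The perpendicular foot is at one end, so the two end-offsets along the wire are 0 and L = 0.0793 m.
sinθ₁ = 0/√(0²+0.0286²) = 0.0000; sinθ₂ = 0.0793/√(0.0793²+0.0286²) = 0.9407.
B = (4π×10⁻⁷ × 2.18) / (4π × 0.0286) × (0.0000 + 0.9407) = 7.17×10⁻⁶ T.

B ≈ 7.17 μT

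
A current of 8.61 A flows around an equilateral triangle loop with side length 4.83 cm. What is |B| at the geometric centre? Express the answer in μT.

Each side is a finite straight segment at perpendicular distance d = a/(2 tan(π/3)) = 0.01394 m from the centre, with end-angles ±π/3.
One side contributes B₁ = (μ₀I/4πd)·2 sin(π/3) = 1.07×10⁻⁴ T.
All 3 sides add in the same direction: B = 3 × 1.07×10⁻⁴ = 3.21×10⁻⁴ T.

B ≈ 321 μT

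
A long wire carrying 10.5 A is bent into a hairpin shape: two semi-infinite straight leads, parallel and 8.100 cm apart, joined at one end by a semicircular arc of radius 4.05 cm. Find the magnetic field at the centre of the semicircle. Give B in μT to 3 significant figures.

B ≈ 133 μT

The semicircular arc contributes B_arc = μ₀I·π/(4πR) = μ₀I/(4R) = 8.14×10⁻⁵ T.
Each semi-infinite lead is at perpendicular distance R = 0.0405 m from the centre, with the perpendicular foot at its near end, so it contributes μ₀I/(4πR); both point the same way, together 5.19×10⁻⁵ T.
Arc and leads all point the same direction: B = 8.14×10⁻⁵ + 5.19×10⁻⁵ = 1.33×10⁻⁴ T.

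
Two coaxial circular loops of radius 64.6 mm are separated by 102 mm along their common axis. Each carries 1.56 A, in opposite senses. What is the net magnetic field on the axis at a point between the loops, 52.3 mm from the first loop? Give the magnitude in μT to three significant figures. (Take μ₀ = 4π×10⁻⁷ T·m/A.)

B ≈ 0.431 μT

Each loop contributes B = μ₀IR²/[2(R²+z²)^(3/2)] on the axis, with z measured from that loop.
Loop 1 (z = 0.0523 m): B₁ = 7.12×10⁻⁶ T. Loop 2 (z = 0.0497 m): B₂ = 7.55×10⁻⁶ T.
The fields oppose: B = |B₁ − B₂| = 4.31×10⁻⁷ T.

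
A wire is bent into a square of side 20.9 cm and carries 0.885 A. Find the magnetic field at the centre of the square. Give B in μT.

B ≈ 4.79 μT

Each side is a finite straight segment at perpendicular distance d = a/(2 tan(π/4)) = 0.1045 m from the centre, with end-angles ±π/4.
One side contributes B₁ = (μ₀I/4πd)·2 sin(π/4) = 1.20×10⁻⁶ T.
All 4 sides add in the same direction: B = 4 × 1.20×10⁻⁶ = 4.79×10⁻⁶ T.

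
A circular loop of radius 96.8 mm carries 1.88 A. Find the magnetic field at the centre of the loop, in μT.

B ≈ 12.2 μT

At the centre of a circular loop the Biot–Savart law gives B = μ₀I/(2R).
B = (4π×10⁻⁷ × 1.88) / (2 × 0.0968) = 1.22×10⁻⁵ T.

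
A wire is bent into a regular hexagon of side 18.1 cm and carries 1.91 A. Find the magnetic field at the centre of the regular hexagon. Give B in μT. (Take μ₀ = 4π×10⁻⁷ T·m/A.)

Each side is a finite straight segment at perpendicular distance d = a/(2 tan(π/6)) = 0.1568 m from the centre, with end-angles ±π/6.
One side contributes B₁ = (μ₀I/4πd)·2 sin(π/6) = 1.22×10⁻⁶ T.
All 6 sides add in the same direction: B = 6 × 1.22×10⁻⁶ = 7.31×10⁻⁶ T.

B ≈ 7.31 μT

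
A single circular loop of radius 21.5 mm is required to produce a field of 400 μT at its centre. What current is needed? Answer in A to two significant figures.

I ≈ 14 A

At the centre of a circular loop B = μ₀I/(2R), so I = 2RB/μ₀.
With R = 0.0215 m, I = 2 × 0.0215 × 4.00×10⁻⁴ / (4π×10⁻⁷) = 13.7 A.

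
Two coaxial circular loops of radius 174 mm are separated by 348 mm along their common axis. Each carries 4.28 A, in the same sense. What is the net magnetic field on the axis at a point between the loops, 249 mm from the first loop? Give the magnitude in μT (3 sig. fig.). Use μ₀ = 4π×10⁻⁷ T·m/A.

Each loop contributes B = μ₀IR²/[2(R²+z²)^(3/2)] on the axis, with z measured from that loop.
Loop 1 (z = 0.249 m): B₁ = 2.90×10⁻⁶ T. Loop 2 (z = 0.099 m): B₂ = 1.01×10⁻⁵ T.
The fields add: B = B₁ + B₂ = 1.31×10⁻⁵ T.

B ≈ 13.1 μT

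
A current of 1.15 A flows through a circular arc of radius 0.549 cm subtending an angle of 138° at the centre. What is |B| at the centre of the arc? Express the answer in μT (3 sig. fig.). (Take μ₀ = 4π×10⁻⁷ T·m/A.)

The Biot–Savart field of a circular arc at its centre is B = μ₀Iφ/(4πR), with φ = 2.409 rad.
B = (4π×10⁻⁷ × 1.15 × 2.409) / (4π × 0.00549) = 5.05×10⁻⁵ T.

B ≈ 50.5 μT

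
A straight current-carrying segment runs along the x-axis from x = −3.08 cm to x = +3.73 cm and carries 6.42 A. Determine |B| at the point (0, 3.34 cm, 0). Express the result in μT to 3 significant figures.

B ≈ 27.4 μT

For a finite straight segment, B = (μ₀I/4πd)(sinθ₁ + sinθ₂), where θ₁, θ₂ are the angles from the perpendicular to each end.
The perpendicular distance is d = 0.0334 m; the end-offsets along the wire are a = 0.0308 m and b = 0.0373 m.
sinθ₁ = 0.0308/√(0.0308²+0.0334²) = 0.6779; sinθ₂ = 0.0373/√(0.0373²+0.0334²) = 0.7450.
B = (4π×10⁻⁷ × 6.42) / (4π × 0.0334) × (0.6779 + 0.7450) = 2.74×10⁻⁵ T.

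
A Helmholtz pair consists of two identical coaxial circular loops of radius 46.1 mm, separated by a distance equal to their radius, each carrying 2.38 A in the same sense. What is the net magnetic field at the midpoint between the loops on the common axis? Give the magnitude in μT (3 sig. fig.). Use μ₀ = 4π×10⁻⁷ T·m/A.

Each loop contributes B = μ₀IR²/[2(R²+z²)^(3/2)] on the axis, with z measured from that loop.
Loop 1 (z = 0.02305 m): B₁ = 2.32×10⁻⁵ T. Loop 2 (z = 0.02305 m): B₂ = 2.32×10⁻⁵ T.
The fields add: B = B₁ + B₂ = 4.64×10⁻⁵ T.

B ≈ 46.4 μT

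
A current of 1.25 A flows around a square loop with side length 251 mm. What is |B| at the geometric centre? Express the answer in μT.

B ≈ 5.63 μT

Each side is a finite straight segment at perpendicular distance d = a/(2 tan(π/4)) = 0.1255 m from the centre, with end-angles ±π/4.
One side contributes B₁ = (μ₀I/4πd)·2 sin(π/4) = 1.41×10⁻⁶ T.
All 4 sides add in the same direction: B = 4 × 1.41×10⁻⁶ = 5.63×10⁻⁶ T.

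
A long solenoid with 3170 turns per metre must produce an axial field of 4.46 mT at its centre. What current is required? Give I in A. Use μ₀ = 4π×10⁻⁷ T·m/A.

I ≈ 1.12 A

Inside a long solenoid B = μ₀nI with n = 3170 m⁻¹, so I = B/(μ₀n).
I = 4.46×10⁻³ / (4π×10⁻⁷ × 3170) = 1.12 A.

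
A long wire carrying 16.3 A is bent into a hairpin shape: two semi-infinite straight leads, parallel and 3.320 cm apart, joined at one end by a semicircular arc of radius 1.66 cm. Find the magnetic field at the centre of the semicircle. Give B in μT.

B ≈ 505 μT

The semicircular arc contributes B_arc = μ₀I·π/(4πR) = μ₀I/(4R) = 3.08×10⁻⁴ T.
Each semi-infinite lead is at perpendicular distance R = 0.0166 m from the centre, with the perpendicular foot at its near end, so it contributes μ₀I/(4πR); both point the same way, together 1.96×10⁻⁴ T.
Arc and leads all point the same direction: B = 3.08×10⁻⁴ + 1.96×10⁻⁴ = 5.05×10⁻⁴ T.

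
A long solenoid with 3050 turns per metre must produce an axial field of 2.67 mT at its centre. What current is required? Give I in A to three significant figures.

Inside a long solenoid B = μ₀nI with n = 3050 m⁻¹, so I = B/(μ₀n).
I = 2.67×10⁻³ / (4π×10⁻⁷ × 3050) = 0.697 A.

I ≈ 0.697 A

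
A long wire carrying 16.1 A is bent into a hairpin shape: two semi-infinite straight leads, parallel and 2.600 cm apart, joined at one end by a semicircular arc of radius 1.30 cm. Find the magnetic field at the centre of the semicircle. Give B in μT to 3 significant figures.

B ≈ 637 μT

The semicircular arc contributes B_arc = μ₀I·π/(4πR) = μ₀I/(4R) = 3.89×10⁻⁴ T.
Each semi-infinite lead is at perpendicular distance R = 0.013 m from the centre, with the perpendicular foot at its near end, so it contributes μ₀I/(4πR); both point the same way, together 2.48×10⁻⁴ T.
Arc and leads all point the same direction: B = 3.89×10⁻⁴ + 2.48×10⁻⁴ = 6.37×10⁻⁴ T.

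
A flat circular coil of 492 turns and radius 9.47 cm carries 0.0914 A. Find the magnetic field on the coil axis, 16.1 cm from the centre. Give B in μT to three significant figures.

For an N-turn flat coil, B = Nμ₀IR²/[2(R²+z²)^(3/2)] with R = 0.0947 m, z = 0.161 m.
B = 492 × 7.90×10⁻⁸ T = 3.89×10⁻⁵ T.

B ≈ 38.9 μT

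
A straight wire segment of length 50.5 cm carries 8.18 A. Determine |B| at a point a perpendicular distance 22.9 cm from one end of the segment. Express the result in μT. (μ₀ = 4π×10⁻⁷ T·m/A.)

For a finite straight segment, B = (μ₀I/4πd)(sinθ₁ + sinθ₂), where θ₁, θ₂ are the angles from the perpendicular to each end.
The perpendicular foot is at one end, so the two end-offsets along the wire are 0 and L = 0.505 m.
sinθ₁ = 0/√(0²+0.229²) = 0.0000; sinθ₂ = 0.505/√(0.505²+0.229²) = 0.9107.
B = (4π×10⁻⁷ × 8.18) / (4π × 0.229) × (0.0000 + 0.9107) = 3.25×10⁻⁶ T.

B ≈ 3.25 μT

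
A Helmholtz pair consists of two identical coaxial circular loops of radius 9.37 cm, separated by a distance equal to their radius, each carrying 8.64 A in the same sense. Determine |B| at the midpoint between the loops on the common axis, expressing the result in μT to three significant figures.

Each loop contributes B = μ₀IR²/[2(R²+z²)^(3/2)] on the axis, with z measured from that loop.
Loop 1 (z = 0.04685 m): B₁ = 4.15×10⁻⁵ T. Loop 2 (z = 0.04685 m): B₂ = 4.15×10⁻⁵ T.
The fields add: B = B₁ + B₂ = 8.29×10⁻⁵ T.

B ≈ 82.9 μT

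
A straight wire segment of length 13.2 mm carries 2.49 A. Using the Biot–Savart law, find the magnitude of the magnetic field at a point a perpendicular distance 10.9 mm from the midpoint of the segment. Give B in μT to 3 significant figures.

For a finite straight segment, B = (μ₀I/4πd)(sinθ₁ + sinθ₂), where θ₁, θ₂ are the angles from the perpendicular to each end.
The perpendicular from the point meets the wire at its midpoint, so each end is L/2 = 0.0066 m away along the wire.
sinθ₁ = 0.0066/√(0.0066²+0.0109²) = 0.5180; sinθ₂ = 0.0066/√(0.0066²+0.0109²) = 0.5180.
B = (4π×10⁻⁷ × 2.49) / (4π × 0.0109) × (0.5180 + 0.5180) = 2.37×10⁻⁵ T.

B ≈ 23.7 μT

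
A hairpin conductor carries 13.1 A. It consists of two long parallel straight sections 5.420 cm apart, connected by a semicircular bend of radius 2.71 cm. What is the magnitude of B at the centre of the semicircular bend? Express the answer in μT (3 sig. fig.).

The semicircular arc contributes B_arc = μ₀I·π/(4πR) = μ₀I/(4R) = 1.52×10⁻⁴ T.
Each semi-infinite lead is at perpendicular distance R = 0.0271 m from the centre, with the perpendicular foot at its near end, so it contributes μ₀I/(4πR); both point the same way, together 9.67×10⁻⁵ T.
Arc and leads all point the same direction: B = 1.52×10⁻⁴ + 9.67×10⁻⁵ = 2.49×10⁻⁴ T.

B ≈ 249 μT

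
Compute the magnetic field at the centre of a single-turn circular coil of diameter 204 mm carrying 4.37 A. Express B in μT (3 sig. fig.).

B ≈ 26.9 μT

At the centre of a circular loop the Biot–Savart law gives B = μ₀I/(2R) (so R = 0.102 m).
B = (4π×10⁻⁷ × 4.37) / (2 × 0.102) = 2.69×10⁻⁵ T.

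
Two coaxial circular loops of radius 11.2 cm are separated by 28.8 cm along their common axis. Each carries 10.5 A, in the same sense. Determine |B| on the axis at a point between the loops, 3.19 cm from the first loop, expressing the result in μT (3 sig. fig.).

Each loop contributes B = μ₀IR²/[2(R²+z²)^(3/2)] on the axis, with z measured from that loop.
Loop 1 (z = 0.0319 m): B₁ = 5.24×10⁻⁵ T. Loop 2 (z = 0.2561 m): B₂ = 3.79×10⁻⁶ T.
The fields add: B = B₁ + B₂ = 5.62×10⁻⁵ T.

B ≈ 56.2 μT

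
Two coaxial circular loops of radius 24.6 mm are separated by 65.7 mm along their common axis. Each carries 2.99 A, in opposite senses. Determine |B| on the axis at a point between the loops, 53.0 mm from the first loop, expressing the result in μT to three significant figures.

Each loop contributes B = μ₀IR²/[2(R²+z²)^(3/2)] on the axis, with z measured from that loop.
Loop 1 (z = 0.053 m): B₁ = 5.70×10⁻⁶ T. Loop 2 (z = 0.0127 m): B₂ = 5.36×10⁻⁵ T.
The fields oppose: B = |B₁ − B₂| = 4.79×10⁻⁵ T.

B ≈ 47.9 μT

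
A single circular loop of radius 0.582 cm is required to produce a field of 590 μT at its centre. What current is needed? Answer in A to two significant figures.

I ≈ 5.5 A

At the centre of a circular loop B = μ₀I/(2R), so I = 2RB/μ₀.
With R = 0.00582 m, I = 2 × 0.00582 × 5.90×10⁻⁴ / (4π×10⁻⁷) = 5.47 A.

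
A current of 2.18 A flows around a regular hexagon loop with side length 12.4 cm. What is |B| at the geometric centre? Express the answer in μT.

Each side is a finite straight segment at perpendicular distance d = a/(2 tan(π/6)) = 0.1074 m from the centre, with end-angles ±π/6.
One side contributes B₁ = (μ₀I/4πd)·2 sin(π/6) = 2.03×10⁻⁶ T.
All 6 sides add in the same direction: B = 6 × 2.03×10⁻⁶ = 1.22×10⁻⁵ T.

B ≈ 12.2 μT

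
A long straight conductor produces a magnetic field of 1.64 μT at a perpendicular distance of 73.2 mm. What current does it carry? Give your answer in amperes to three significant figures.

For a long straight wire B = μ₀I/(2πd), so I = 2πdB/μ₀.
I = 2π × 0.0732 × 1.64×10⁻⁶ / (4π×10⁻⁷) = 0.600 A.

I ≈ 0.600 A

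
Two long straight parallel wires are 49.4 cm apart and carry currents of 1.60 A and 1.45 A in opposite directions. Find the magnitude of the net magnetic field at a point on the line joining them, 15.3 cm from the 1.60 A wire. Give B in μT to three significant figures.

Each long wire gives B = μ₀I/(2πd). Distances are d₁ = 0.153 m and d₂ = 0.341 m.
B₁ = 2.09×10⁻⁶ T, B₂ = 8.50×10⁻⁷ T.
Between antiparallel currents both contributions point the same way, so they add. B = B₁ + B₂ = 2.09×10⁻⁶ + 8.50×10⁻⁷ = 2.94×10⁻⁶ T.

B ≈ 2.94 μT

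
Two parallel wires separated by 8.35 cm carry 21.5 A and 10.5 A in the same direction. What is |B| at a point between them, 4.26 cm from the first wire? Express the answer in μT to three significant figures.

B ≈ 49.6 μT

Each long wire gives B = μ₀I/(2πd). Distances are d₁ = 0.0426 m and d₂ = 0.0409 m.
B₁ = 1.01×10⁻⁴ T, B₂ = 5.13×10⁻⁵ T.
Between parallel currents the two contributions point in opposite directions, so they subtract. B = |B₁ − B₂| = |1.01×10⁻⁴ − 5.13×10⁻⁵| = 4.96×10⁻⁵ T.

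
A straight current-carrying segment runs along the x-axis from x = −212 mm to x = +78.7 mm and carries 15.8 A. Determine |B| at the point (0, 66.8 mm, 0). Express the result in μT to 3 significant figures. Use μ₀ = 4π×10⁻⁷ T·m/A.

For a finite straight segment, B = (μ₀I/4πd)(sinθ₁ + sinθ₂), where θ₁, θ₂ are the angles from the perpendicular to each end.
The perpendicular distance is d = 0.0668 m; the end-offsets along the wire are a = 0.212 m and b = 0.0787 m.
sinθ₁ = 0.212/√(0.212²+0.0668²) = 0.9538; sinθ₂ = 0.0787/√(0.0787²+0.0668²) = 0.7624.
B = (4π×10⁻⁷ × 15.8) / (4π × 0.0668) × (0.9538 + 0.7624) = 4.06×10⁻⁵ T.

B ≈ 40.6 μT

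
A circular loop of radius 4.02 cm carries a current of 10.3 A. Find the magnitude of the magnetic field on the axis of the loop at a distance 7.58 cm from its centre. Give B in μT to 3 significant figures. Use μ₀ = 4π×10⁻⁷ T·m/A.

B ≈ 16.6 μT

On the axis of a circular loop, B = μ₀IR² / [2(R²+z²)^(3/2)].
R² + z² = (0.0402)² + (0.0758)² = 0.007362 m², and (R²+z²)^(3/2) = 6.32×10⁻⁴ m³.
B = (4π×10⁻⁷ × 10.3 × 0.001616) / (2 × 6.32×10⁻⁴) = 1.66×10⁻⁵ T.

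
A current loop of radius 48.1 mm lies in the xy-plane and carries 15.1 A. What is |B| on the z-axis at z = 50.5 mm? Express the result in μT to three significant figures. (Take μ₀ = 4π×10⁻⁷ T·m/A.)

B ≈ 64.7 μT

On the axis of a circular loop, B = μ₀IR² / [2(R²+z²)^(3/2)].
R² + z² = (0.0481)² + (0.0505)² = 0.004864 m², and (R²+z²)^(3/2) = 3.39×10⁻⁴ m³.
B = (4π×10⁻⁷ × 15.1 × 0.002314) / (2 × 3.39×10⁻⁴) = 6.47×10⁻⁵ T.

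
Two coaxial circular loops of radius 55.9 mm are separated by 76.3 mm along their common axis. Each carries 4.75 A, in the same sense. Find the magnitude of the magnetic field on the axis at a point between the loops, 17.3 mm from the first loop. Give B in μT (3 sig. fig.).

Each loop contributes B = μ₀IR²/[2(R²+z²)^(3/2)] on the axis, with z measured from that loop.
Loop 1 (z = 0.0173 m): B₁ = 4.65×10⁻⁵ T. Loop 2 (z = 0.059 m): B₂ = 1.74×10⁻⁵ T.
The fields add: B = B₁ + B₂ = 6.39×10⁻⁵ T.

B ≈ 63.9 μT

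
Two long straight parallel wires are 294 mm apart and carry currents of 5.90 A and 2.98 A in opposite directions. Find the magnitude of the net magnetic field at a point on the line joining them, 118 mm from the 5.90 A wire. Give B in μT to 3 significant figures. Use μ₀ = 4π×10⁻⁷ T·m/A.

Each long wire gives B = μ₀I/(2πd). Distances are d₁ = 0.118 m and d₂ = 0.176 m.
B₁ = 1.00×10⁻⁵ T, B₂ = 3.39×10⁻⁶ T.
Between antiparallel currents both contributions point the same way, so they add. B = B₁ + B₂ = 1.00×10⁻⁵ + 3.39×10⁻⁶ = 1.34×10⁻⁵ T.

B ≈ 13.4 μT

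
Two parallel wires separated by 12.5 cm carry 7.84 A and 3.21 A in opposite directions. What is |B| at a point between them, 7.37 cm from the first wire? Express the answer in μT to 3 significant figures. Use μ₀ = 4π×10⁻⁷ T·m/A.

B ≈ 33.8 μT

Each long wire gives B = μ₀I/(2πd). Distances are d₁ = 0.0737 m and d₂ = 0.0513 m.
B₁ = 2.13×10⁻⁵ T, B₂ = 1.25×10⁻⁵ T.
Between antiparallel currents both contributions point the same way, so they add. B = B₁ + B₂ = 2.13×10⁻⁵ + 1.25×10⁻⁵ = 3.38×10⁻⁵ T.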